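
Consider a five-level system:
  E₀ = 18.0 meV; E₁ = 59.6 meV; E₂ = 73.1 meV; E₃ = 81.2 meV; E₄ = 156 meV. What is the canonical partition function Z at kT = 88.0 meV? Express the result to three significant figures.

Z = 2.33

Eᵢ/kT = 0.20455, 0.67727, 0.83068, 0.92273, 1.7727.
Z = Σ e^(−Eᵢ/kT) = e^(−0.20455) + e^(−0.67727) + e^(−0.83068) + e^(−0.92273) + e^(−1.7727) = 0.81501 + 0.50800 + 0.43575 + 0.39743 + 0.16987 = 2.3261.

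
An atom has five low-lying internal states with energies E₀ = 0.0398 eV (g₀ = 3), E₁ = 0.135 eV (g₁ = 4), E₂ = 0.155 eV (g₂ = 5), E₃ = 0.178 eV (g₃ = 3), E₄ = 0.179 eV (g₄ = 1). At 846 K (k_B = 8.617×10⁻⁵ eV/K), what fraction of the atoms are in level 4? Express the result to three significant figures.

k_BT = 8.617×10⁻⁵ × 846 K = 0.072900 eV.
Eᵢ/kT = 0.54595, 1.8519, 2.1262, 2.4417, 2.4554.
Z = Σ gᵢe^(−Eᵢ/kT) = 3·e^(−0.54595) + 4·e^(−1.8519) + 5·e^(−2.1262) + 3·e^(−2.4417) + 1·e^(−2.4554) = 1.7379 + 0.62775 + 0.59645 + 0.26104 + 0.085829 = 3.3090.
P₄ = g₄ e^(−E₄/kT) / Z = 0.085829/3.3090 = 0.0259.

0.0259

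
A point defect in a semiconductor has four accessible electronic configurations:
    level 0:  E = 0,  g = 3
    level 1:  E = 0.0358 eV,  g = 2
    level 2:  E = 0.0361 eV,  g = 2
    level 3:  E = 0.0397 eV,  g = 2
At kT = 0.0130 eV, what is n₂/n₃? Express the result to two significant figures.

n₂/n₃ = (g₂/g₃) exp[−(E₂−E₃)/kT] = (2/2) × exp(−(-0.0036 eV)/(0.0130 eV)) = (2/2) × exp(0.2769) = 1.3.

1.3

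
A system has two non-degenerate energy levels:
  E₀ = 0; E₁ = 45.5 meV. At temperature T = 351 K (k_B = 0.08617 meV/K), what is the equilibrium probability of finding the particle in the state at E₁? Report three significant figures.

k_BT = 0.08617 × 351 K = 30.246 meV.
Eᵢ/kT = 0, 1.5043.
Z = Σ e^(−Eᵢ/kT) = e^(−0) + e^(−1.5043) = 1.0000 + 0.22217 = 1.2222.
P₁ = e^(−E₁/kT) / Z = 0.22217/1.2222 = 0.182.

0.182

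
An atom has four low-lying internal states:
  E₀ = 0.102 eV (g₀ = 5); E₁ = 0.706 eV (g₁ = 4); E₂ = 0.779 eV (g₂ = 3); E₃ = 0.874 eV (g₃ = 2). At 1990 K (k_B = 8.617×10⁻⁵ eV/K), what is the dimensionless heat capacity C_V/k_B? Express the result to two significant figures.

0.52

k_BT = 8.617×10⁻⁵ × 1990 K = 0.1715 eV.
Eᵢ/kT = 0.5948, 4.117, 4.542, 5.096.
Z = Σ gᵢe^(−Eᵢ/kT) = 5·e^(−0.5948) + 4·e^(−4.117) + 3·e^(−4.542) + 2·e^(−5.096) = 2.758 + 0.06517 + 0.03196 + 0.01224 = 2.867.
⟨E⟩ = 0.1266 eV, ⟨E²⟩ = 0.03136 eV².
C_V/k_B = (⟨E²⟩ − ⟨E⟩²)/(kT)² = (0.03136 − 0.01603)/0.02941 = 0.52.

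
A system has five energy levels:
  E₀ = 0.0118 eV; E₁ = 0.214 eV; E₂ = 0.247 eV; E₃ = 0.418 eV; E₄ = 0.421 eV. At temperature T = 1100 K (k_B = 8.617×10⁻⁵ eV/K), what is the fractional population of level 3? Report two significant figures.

k_BT = 8.617×10⁻⁵ × 1100 K = 0.09479 eV.
Eᵢ/kT = 0.1245, 2.258, 2.606, 4.410, 4.441.
Z = Σ e^(−Eᵢ/kT) = e^(−0.1245) + e^(−2.258) + e^(−2.606) + e^(−4.410) + e^(−4.441) = 0.8829 + 0.1046 + 0.07383 + 0.01216 + 0.01178 = 1.085.
P₃ = e^(−E₃/kT) / Z = 0.01216/1.085 = 0.011.

0.011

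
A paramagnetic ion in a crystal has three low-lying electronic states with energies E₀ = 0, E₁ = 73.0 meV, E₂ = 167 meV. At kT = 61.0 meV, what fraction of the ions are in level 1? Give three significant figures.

0.221

Eᵢ/kT = 0, 1.1967, 2.7377.
Z = Σ e^(−Eᵢ/kT) = e^(−0) + e^(−1.1967) + e^(−2.7377) = 1.0000 + 0.30219 + 0.064719 = 1.3669.
P₁ = e^(−E₁/kT) / Z = 0.30219/1.3669 = 0.221.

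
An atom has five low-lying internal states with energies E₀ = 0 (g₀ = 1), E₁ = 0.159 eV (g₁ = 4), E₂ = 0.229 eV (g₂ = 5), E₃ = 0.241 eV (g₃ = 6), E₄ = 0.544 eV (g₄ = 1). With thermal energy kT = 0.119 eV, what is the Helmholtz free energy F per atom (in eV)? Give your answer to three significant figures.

-0.152 eV

Eᵢ/kT = 0, 1.3361, 1.9244, 2.0252, 4.5714.
Z = Σ gᵢe^(−Eᵢ/kT) = 1·e^(−0) + 4·e^(−1.3361) + 5·e^(−1.9244) + 6·e^(−2.0252) + 1·e^(−4.5714) = 1.0000 + 1.0515 + 0.72982 + 0.79180 + 0.010343 = 3.5835.
F = −kT ln Z = −0.119 × ln(3.5835) = −0.119 × 1.2763 = -0.152 eV.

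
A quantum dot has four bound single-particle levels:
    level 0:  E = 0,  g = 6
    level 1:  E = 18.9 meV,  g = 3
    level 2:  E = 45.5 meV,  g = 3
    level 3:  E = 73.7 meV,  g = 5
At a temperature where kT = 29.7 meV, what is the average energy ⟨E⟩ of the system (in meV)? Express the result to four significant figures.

Eᵢ/kT = 0, 0.636364, 1.53199, 2.48148.
Z = Σ gᵢe^(−Eᵢ/kT) = 6·e^(−0) + 3·e^(−0.636364) + 3·e^(−1.53199) + 5·e^(−2.48148) = 6.00000 + 1.58764 + 0.648316 + 0.418097 = 8.65405.
⟨E⟩ = Σ Eᵢ gᵢe^(−Eᵢ/kT) / Z = (0·6.00000 + 18.9·1.58764 + 45.5·0.648316 + 73.7·0.418097) / 8.65405 = 10.44 meV.

10.44 meV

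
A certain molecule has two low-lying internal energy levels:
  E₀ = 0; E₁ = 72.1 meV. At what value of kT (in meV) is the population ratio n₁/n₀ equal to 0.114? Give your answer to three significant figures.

33.2 meV

n₁/n₀ = exp[−(E₁−E₀)/kT] = 0.114.
⇒ (E₁−E₀)/kT = ln(1/0.114) = ln(8.7719) = 2.1716.
kT = 72.1 meV / 2.1716 = 33.2 meV.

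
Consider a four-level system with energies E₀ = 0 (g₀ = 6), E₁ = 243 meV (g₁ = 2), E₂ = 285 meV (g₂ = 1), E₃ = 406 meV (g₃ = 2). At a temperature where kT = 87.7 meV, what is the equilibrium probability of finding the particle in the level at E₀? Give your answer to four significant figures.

0.9703

Eᵢ/kT = 0, 2.77081, 3.24971, 4.62942.
Z = Σ gᵢe^(−Eᵢ/kT) = 6·e^(−0) + 2·e^(−2.77081) + 1·e^(−3.24971) + 2·e^(−4.62942) = 6.00000 + 0.125223 + 0.0387855 + 0.0195208 = 6.18353.
P₀ = g₀ e^(−E₀/kT) / Z = 6.00000/6.18353 = 0.9703.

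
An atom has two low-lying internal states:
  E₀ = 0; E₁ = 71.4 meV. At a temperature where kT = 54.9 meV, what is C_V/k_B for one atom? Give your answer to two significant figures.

Eᵢ/kT = 0, 1.301.
Z = Σ e^(−Eᵢ/kT) = e^(−0) + e^(−1.301) = 1.000 + 0.2723 = 1.272.
⟨E⟩ = 15.28 meV, ⟨E²⟩ = 1091 meV².
C_V/k_B = (⟨E²⟩ − ⟨E⟩²)/(kT)² = (1091 − 233.5)/3014 = 0.28.

0.28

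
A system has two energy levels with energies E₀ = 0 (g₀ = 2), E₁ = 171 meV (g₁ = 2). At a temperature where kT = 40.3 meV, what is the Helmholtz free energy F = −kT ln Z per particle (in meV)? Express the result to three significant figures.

-28.5 meV

Eᵢ/kT = 0, 4.2432.
Z = Σ gᵢe^(−Eᵢ/kT) = 2·e^(−0) + 2·e^(−4.2432) = 2.0000 + 0.028723 = 2.0287.
F = −kT ln Z = −40.3 × ln(2.0287) = −40.3 × 0.70740 = -28.5 meV.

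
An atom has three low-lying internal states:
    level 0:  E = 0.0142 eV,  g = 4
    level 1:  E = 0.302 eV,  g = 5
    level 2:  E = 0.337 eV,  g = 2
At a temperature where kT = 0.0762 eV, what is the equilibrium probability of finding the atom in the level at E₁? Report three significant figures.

0.0276

Eᵢ/kT = 0.18635, 3.9633, 4.4226.
Z = Σ gᵢe^(−Eᵢ/kT) = 4·e^(−0.18635) + 5·e^(−3.9633) + 2·e^(−4.4226) = 3.3199 + 0.095002 + 0.024006 = 3.4389.
P₁ = g₁ e^(−E₁/kT) / Z = 0.095002/3.4389 = 0.0276.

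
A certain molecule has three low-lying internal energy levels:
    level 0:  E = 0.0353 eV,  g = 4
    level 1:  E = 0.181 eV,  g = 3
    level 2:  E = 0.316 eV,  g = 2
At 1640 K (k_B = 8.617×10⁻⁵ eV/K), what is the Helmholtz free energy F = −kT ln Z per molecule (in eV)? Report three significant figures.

k_BT = 8.617×10⁻⁵ × 1640 K = 0.14132 eV.
Eᵢ/kT = 0.24979, 1.2808, 2.2361.
Z = Σ gᵢe^(−Eᵢ/kT) = 4·e^(−0.24979) + 3·e^(−1.2808) + 2·e^(−2.2361) = 3.1159 + 0.83344 + 0.21375 = 4.1631.
F = −kT ln Z = −0.14132 × ln(4.1631) = −0.14132 × 1.4263 = -0.202 eV.

-0.202 eV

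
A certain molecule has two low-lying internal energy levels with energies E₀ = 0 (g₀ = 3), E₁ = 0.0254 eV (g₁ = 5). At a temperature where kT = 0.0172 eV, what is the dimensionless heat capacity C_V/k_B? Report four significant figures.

Eᵢ/kT = 0, 1.47674.
Z = Σ gᵢe^(−Eᵢ/kT) = 3·e^(−0) + 5·e^(−1.47674) = 3.00000 + 1.14190 = 4.14190.
⟨E⟩ = 0.00700265 eV, ⟨E²⟩ = 0.000177867 eV².
C_V/k_B = (⟨E²⟩ − ⟨E⟩²)/(kT)² = (0.000177867 − 0.0000490371)/0.000295840 = 0.4355.

0.4355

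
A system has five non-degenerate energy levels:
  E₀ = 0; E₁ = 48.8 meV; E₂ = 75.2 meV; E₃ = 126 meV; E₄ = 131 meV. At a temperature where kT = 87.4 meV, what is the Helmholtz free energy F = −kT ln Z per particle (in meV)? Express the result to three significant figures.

Eᵢ/kT = 0, 0.55835, 0.86041, 1.4416, 1.4989.
Z = Σ e^(−Eᵢ/kT) = e^(−0) + e^(−0.55835) + e^(−0.86041) + e^(−1.4416) + e^(−1.4989) = 1.0000 + 0.57215 + 0.42299 + 0.23655 + 0.22338 = 2.4551.
F = −kT ln Z = −87.4 × ln(2.4551) = −87.4 × 0.89817 = -78.5 meV.

-78.5 meV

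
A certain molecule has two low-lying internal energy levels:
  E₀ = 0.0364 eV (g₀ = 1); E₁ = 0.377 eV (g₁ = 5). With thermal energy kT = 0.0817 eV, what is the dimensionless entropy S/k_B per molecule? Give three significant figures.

Eᵢ/kT = 0.44553, 4.6144.
Z = Σ gᵢe^(−Eᵢ/kT) = 1·e^(−0.44553) + 5·e^(−4.6144) = 0.64048 + 0.049541 = 0.69002.
⟨E⟩ = Σ EᵢPᵢ = 0.060854 eV.
S/k_B = ln Z + ⟨E⟩/kT = ln(0.69002) + 0.060854/0.0817 = -0.37103 + 0.74485 = 0.374.

0.374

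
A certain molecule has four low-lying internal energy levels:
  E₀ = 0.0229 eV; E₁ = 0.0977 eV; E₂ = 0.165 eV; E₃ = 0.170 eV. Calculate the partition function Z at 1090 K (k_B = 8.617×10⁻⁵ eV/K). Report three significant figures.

Z = 1.47

k_BT = 8.617×10⁻⁵ × 1090 K = 0.093925 eV.
Eᵢ/kT = 0.24381, 1.0402, 1.7567, 1.8100.
Z = Σ e^(−Eᵢ/kT) = e^(−0.24381) + e^(−1.0402) + e^(−1.7567) + e^(−1.8100) = 0.78364 + 0.35338 + 0.17261 + 0.16365 = 1.4733.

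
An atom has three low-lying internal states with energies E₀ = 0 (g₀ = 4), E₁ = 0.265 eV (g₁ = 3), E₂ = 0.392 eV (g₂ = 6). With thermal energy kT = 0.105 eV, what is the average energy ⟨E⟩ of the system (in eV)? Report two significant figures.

Eᵢ/kT = 0, 2.524, 3.733.
Z = Σ gᵢe^(−Eᵢ/kT) = 4·e^(−0) + 3·e^(−2.524) + 6·e^(−3.733) = 4.000 + 0.2404 + 0.1435 = 4.384.
⟨E⟩ = Σ Eᵢ gᵢe^(−Eᵢ/kT) / Z = (0·4.000 + 0.265·0.2404 + 0.392·0.1435) / 4.384 = 0.027 eV.

0.027 eV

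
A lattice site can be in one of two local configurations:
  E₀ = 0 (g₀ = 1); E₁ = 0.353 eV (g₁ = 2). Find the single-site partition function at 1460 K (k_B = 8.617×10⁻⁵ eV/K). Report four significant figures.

Z = 1.121

k_BT = 8.617×10⁻⁵ × 1460 K = 0.125808 eV.
Eᵢ/kT = 0, 2.80586.
Z = Σ gᵢe^(−Eᵢ/kT) = 1·e^(−0) + 2·e^(−2.80586) = 1.00000 + 0.120910 = 1.12091.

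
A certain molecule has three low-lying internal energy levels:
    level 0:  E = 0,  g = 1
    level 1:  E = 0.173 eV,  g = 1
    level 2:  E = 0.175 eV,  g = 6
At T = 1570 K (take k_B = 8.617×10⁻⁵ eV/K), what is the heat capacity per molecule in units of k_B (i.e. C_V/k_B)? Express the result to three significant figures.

0.375

k_BT = 8.617×10⁻⁵ × 1570 K = 0.13529 eV.
Eᵢ/kT = 0, 1.2787, 1.2935.
Z = Σ gᵢe^(−Eᵢ/kT) = 1·e^(−0) + 1·e^(−1.2787) + 6·e^(−1.2935) = 1.0000 + 0.27840 + 1.6459 = 2.9243.
⟨E⟩ = 0.11497 eV, ⟨E²⟩ = 0.020086 eV².
C_V/k_B = (⟨E²⟩ − ⟨E⟩²)/(kT)² = (0.020086 − 0.013218)/0.018303 = 0.375.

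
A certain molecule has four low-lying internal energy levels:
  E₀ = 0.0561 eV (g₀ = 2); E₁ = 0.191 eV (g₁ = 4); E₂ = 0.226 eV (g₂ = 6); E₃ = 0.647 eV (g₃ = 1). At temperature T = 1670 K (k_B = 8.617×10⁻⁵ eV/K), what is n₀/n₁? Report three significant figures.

1.28

k_BT = 8.617×10⁻⁵ × 1670 K = 0.14390 eV.
n₀/n₁ = (g₀/g₁) exp[−(E₀−E₁)/kT] = (2/4) × exp(−(-0.1349 eV)/(0.14390 eV)) = (2/4) × exp(0.93746) = 1.28.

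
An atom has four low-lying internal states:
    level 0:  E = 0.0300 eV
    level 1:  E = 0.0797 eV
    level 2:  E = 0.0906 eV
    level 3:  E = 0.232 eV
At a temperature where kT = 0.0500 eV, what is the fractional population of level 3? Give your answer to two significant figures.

Eᵢ/kT = 0.6000, 1.594, 1.812, 4.640.
Z = Σ e^(−Eᵢ/kT) = e^(−0.6000) + e^(−1.594) + e^(−1.812) + e^(−4.640) = 0.5488 + 0.2031 + 0.1633 + 0.009658 = 0.9249.
P₃ = e^(−E₃/kT) / Z = 0.009658/0.9249 = 0.010.

0.010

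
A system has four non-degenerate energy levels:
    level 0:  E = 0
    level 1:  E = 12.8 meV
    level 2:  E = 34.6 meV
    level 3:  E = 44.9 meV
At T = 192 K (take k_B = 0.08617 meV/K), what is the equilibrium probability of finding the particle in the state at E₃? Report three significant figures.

0.0401

k_BT = 0.08617 × 192 K = 16.545 meV.
Eᵢ/kT = 0, 0.77365, 2.0913, 2.7138.
Z = Σ e^(−Eᵢ/kT) = e^(−0) + e^(−0.77365) + e^(−2.0913) + e^(−2.7138) = 1.0000 + 0.46133 + 0.12353 + 0.066284 = 1.6511.
P₃ = e^(−E₃/kT) / Z = 0.066284/1.6511 = 0.0401.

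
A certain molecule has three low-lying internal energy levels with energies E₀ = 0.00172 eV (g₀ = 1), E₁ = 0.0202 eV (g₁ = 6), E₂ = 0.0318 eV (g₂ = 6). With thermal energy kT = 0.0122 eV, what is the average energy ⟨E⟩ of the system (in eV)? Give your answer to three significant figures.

0.0158 eV

Eᵢ/kT = 0.14098, 1.6557, 2.6066.
Z = Σ gᵢe^(−Eᵢ/kT) = 1·e^(−0.14098) + 6·e^(−1.6557) + 6·e^(−2.6066) = 0.86851 + 1.1458 + 0.44271 = 2.4570.
⟨E⟩ = Σ Eᵢ gᵢe^(−Eᵢ/kT) / Z = (0.00172·0.86851 + 0.0202·1.1458 + 0.0318·0.44271) / 2.4570 = 0.0158 eV.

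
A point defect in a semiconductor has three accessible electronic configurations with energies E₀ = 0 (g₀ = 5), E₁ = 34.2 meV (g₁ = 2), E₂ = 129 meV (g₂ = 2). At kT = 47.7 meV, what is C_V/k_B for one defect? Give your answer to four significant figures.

0.2121

Eᵢ/kT = 0, 0.716981, 2.70440.
Z = Σ gᵢe^(−Eᵢ/kT) = 5·e^(−0) + 2·e^(−0.716981) + 2·e^(−2.70440) = 5.00000 + 0.976448 + 0.133821 = 6.11027.
⟨E⟩ = 8.29054 meV, ⟨E²⟩ = 551.368 meV².
C_V/k_B = (⟨E²⟩ − ⟨E⟩²)/(kT)² = (551.368 − 68.7331)/2275.29 = 0.2121.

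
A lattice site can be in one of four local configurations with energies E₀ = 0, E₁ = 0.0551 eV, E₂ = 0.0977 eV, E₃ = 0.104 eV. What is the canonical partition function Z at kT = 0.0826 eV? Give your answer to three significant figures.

Eᵢ/kT = 0, 0.66707, 1.1828, 1.2591.
Z = Σ e^(−Eᵢ/kT) = e^(−0) + e^(−0.66707) + e^(−1.1828) + e^(−1.2591) = 1.0000 + 0.51321 + 0.30642 + 0.28391 = 2.1035.

Z = 2.10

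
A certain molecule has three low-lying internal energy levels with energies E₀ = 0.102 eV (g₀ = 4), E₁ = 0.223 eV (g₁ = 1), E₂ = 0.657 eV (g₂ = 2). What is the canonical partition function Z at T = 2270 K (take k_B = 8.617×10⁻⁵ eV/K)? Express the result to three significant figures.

k_BT = 8.617×10⁻⁵ × 2270 K = 0.19561 eV.
Eᵢ/kT = 0.52145, 1.1400, 3.3587.
Z = Σ gᵢe^(−Eᵢ/kT) = 4·e^(−0.52145) + 1·e^(−1.1400) + 2·e^(−3.3587) = 2.3746 + 0.31982 + 0.069561 = 2.7640.

Z = 2.76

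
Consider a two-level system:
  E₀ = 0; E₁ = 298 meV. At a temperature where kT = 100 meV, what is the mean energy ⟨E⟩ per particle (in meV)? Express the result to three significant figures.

Eᵢ/kT = 0, 2.9800.
Z = Σ e^(−Eᵢ/kT) = e^(−0) + e^(−2.9800) = 1.0000 + 0.050793 = 1.0508.
⟨E⟩ = Σ Eᵢ e^(−Eᵢ/kT) / Z = (0·1.0000 + 298·0.050793) / 1.0508 = 14.4 meV.

14.4 meV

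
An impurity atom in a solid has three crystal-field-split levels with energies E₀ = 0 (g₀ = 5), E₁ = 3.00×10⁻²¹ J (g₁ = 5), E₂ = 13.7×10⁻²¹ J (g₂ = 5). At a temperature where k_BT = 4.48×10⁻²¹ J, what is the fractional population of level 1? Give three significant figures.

0.328

Eᵢ/kT = 0, 0.66964, 3.0580.
Z = Σ gᵢe^(−Eᵢ/kT) = 5·e^(−0) + 5·e^(−0.66964) + 5·e^(−3.0580) = 5.0000 + 2.5595 + 0.23491 = 7.7944.
P₁ = g₁ e^(−E₁/kT) / Z = 2.5595/7.7944 = 0.328.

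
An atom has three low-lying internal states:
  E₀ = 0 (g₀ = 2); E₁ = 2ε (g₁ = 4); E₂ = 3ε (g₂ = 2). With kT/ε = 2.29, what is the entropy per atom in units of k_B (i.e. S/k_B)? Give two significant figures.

2.0

Eᵢ/kT = 0, 0.8734, 1.310.
Z = Σ gᵢe^(−Eᵢ/kT) = 2·e^(−0) + 4·e^(−0.8734) + 2·e^(−1.310) = 2.000 + 1.670 + 0.5396 = 4.210.
⟨E⟩ = Σ EᵢPᵢ = 1.178 ε.
S/k_B = ln Z + ⟨E⟩/kT = ln(4.210) + 1.178/2.29 = 1.437 + 0.5144 = 2.0.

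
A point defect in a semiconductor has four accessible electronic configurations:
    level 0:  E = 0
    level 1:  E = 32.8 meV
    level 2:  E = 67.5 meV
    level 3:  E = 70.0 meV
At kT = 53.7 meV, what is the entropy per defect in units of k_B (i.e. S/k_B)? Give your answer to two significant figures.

Eᵢ/kT = 0, 0.6108, 1.257, 1.304.
Z = Σ e^(−Eᵢ/kT) = e^(−0) + e^(−0.6108) + e^(−1.257) + e^(−1.304) = 1.000 + 0.5429 + 0.2845 + 0.2714 = 2.099.
⟨E⟩ = Σ EᵢPᵢ = 26.68 meV.
S/k_B = ln Z + ⟨E⟩/kT = ln(2.099) + 26.68/53.7 = 0.7415 + 0.4968 = 1.2.

1.2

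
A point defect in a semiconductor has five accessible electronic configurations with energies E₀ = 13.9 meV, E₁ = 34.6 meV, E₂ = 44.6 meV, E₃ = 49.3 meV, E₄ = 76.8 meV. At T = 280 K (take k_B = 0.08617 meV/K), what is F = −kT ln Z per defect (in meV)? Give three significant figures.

k_BT = 0.08617 × 280 K = 24.128 meV.
Eᵢ/kT = 0.57609, 1.4340, 1.8485, 2.0433, 3.1830.
Z = Σ e^(−Eᵢ/kT) = e^(−0.57609) + e^(−1.4340) + e^(−1.8485) + e^(−2.0433) + e^(−3.1830) = 0.56209 + 0.23835 + 0.15747 + 0.12960 + 0.041461 = 1.1290.
F = −kT ln Z = −24.128 × ln(1.1290) = −24.128 × 0.12133 = -2.93 meV.

-2.93 meV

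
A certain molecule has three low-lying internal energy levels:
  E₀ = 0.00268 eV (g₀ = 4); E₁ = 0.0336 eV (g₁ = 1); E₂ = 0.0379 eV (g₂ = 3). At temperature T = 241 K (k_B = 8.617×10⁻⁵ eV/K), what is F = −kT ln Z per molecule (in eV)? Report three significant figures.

k_BT = 8.617×10⁻⁵ × 241 K = 0.020767 eV.
Eᵢ/kT = 0.12905, 1.6180, 1.8250.
Z = Σ gᵢe^(−Eᵢ/kT) = 4·e^(−0.12905) + 1·e^(−1.6180) + 3·e^(−1.8250) = 3.5157 + 0.19829 + 0.48365 = 4.1976.
F = −kT ln Z = −0.020767 × ln(4.1976) = −0.020767 × 1.4345 = -0.0298 eV.

-0.0298 eV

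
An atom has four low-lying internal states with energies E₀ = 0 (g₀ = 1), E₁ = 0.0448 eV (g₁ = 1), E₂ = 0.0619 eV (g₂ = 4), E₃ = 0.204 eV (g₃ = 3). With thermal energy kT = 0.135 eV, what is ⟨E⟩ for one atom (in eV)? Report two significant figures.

0.066 eV

Eᵢ/kT = 0, 0.3319, 0.4585, 1.511.
Z = Σ gᵢe^(−Eᵢ/kT) = 1·e^(−0) + 1·e^(−0.3319) + 4·e^(−0.4585) + 3·e^(−1.511) = 1.000 + 0.7176 + 2.529 + 0.6621 = 4.909.
⟨E⟩ = Σ Eᵢ gᵢe^(−Eᵢ/kT) / Z = (0·1.000 + 0.0448·0.7176 + 0.0619·2.529 + 0.204·0.6621) / 4.909 = 0.066 eV.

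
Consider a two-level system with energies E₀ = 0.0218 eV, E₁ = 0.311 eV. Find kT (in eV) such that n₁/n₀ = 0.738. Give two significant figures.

n₁/n₀ = exp[−(E₁−E₀)/kT] = 0.738.
⇒ (E₁−E₀)/kT = ln(1/0.738) = ln(1.355) = 0.3038.
kT = 0.2892 eV / 0.3038 = 0.95 eV.

0.95 eV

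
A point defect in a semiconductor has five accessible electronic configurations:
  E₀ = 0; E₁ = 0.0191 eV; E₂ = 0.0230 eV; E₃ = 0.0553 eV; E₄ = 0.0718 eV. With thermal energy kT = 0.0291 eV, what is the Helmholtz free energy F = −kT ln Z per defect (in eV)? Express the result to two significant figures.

Eᵢ/kT = 0, 0.6564, 0.7904, 1.900, 2.467.
Z = Σ e^(−Eᵢ/kT) = e^(−0) + e^(−0.6564) + e^(−0.7904) + e^(−1.900) + e^(−2.467) = 1.000 + 0.5187 + 0.4537 + 0.1496 + 0.08484 = 2.207.
F = −kT ln Z = −0.0291 × ln(2.207) = −0.0291 × 0.7916 = -0.023 eV.

-0.023 eV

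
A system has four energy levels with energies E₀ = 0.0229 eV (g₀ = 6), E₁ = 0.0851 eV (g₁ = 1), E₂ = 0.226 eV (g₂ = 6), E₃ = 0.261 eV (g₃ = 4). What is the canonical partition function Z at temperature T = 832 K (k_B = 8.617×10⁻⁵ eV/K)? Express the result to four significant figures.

Z = 5.026

k_BT = 8.617×10⁻⁵ × 832 K = 0.0716934 eV.
Eᵢ/kT = 0.319416, 1.18700, 3.15231, 3.64050.
Z = Σ gᵢe^(−Eᵢ/kT) = 6·e^(−0.319416) + 1·e^(−1.18700) + 6·e^(−3.15231) + 4·e^(−3.64050) = 4.35944 + 0.305135 + 0.256520 + 0.104957 = 5.02605.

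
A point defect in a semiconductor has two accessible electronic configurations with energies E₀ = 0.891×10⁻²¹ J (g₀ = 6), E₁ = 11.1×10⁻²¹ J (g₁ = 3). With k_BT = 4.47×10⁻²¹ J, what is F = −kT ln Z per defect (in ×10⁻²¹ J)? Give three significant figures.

Eᵢ/kT = 0.19933, 2.4832.
Z = Σ gᵢe^(−Eᵢ/kT) = 6·e^(−0.19933) + 3·e^(−2.4832) = 4.9157 + 0.25043 = 5.1661.
F = −kT ln Z = −4.47 × ln(5.1661) = −4.47 × 1.6421 = -7.34 ×10⁻²¹ J.

-7.34 ×10⁻²¹ J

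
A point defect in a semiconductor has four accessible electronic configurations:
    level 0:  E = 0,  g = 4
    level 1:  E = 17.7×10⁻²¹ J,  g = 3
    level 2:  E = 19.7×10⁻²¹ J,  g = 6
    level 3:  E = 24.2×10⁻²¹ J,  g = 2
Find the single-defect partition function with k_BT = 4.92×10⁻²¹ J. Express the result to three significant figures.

Eᵢ/kT = 0, 3.5976, 4.0041, 4.9187.
Z = Σ gᵢe^(−Eᵢ/kT) = 4·e^(−0) + 3·e^(−3.5976) + 6·e^(−4.0041) + 2·e^(−4.9187) = 4.0000 + 0.082168 + 0.10944 + 0.014617 = 4.2062.

Z = 4.21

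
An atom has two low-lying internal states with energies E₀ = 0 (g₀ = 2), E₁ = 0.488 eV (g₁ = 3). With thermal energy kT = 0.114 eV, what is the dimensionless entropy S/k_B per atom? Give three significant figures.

0.801

Eᵢ/kT = 0, 4.2807.
Z = Σ gᵢe^(−Eᵢ/kT) = 2·e^(−0) + 3·e^(−4.2807) = 2.0000 + 0.041499 = 2.0415.
⟨E⟩ = Σ EᵢPᵢ = 0.0099199 eV.
S/k_B = ln Z + ⟨E⟩/kT = ln(2.0415) + 0.0099199/0.114 = 0.71368 + 0.087017 = 0.801.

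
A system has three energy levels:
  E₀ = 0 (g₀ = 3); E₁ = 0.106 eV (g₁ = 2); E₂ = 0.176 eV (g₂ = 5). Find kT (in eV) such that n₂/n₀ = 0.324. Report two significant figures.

0.11 eV

n₂/n₀ = (g₂/g₀) exp[−(E₂−E₀)/kT] = 0.324.
⇒ (E₂−E₀)/kT = ln((5/3)/0.324) = ln(5.144) = 1.638.
kT = 0.176 eV / 1.638 = 0.11 eV.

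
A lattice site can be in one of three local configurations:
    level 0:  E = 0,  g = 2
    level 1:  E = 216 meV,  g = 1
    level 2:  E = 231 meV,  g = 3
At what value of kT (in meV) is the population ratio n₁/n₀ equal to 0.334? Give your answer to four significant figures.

535.4 meV

n₁/n₀ = (g₁/g₀) exp[−(E₁−E₀)/kT] = 0.334.
⇒ (E₁−E₀)/kT = ln((1/2)/0.334) = ln(1.49701) = 0.403470.
kT = 216 meV / 0.403470 = 535.4 meV.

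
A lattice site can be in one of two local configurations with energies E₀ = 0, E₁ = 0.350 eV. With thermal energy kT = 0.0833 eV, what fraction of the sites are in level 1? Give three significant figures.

Eᵢ/kT = 0, 4.2017.
Z = Σ e^(−Eᵢ/kT) = e^(−0) + e^(−4.2017) = 1.0000 + 0.014970 = 1.0150.
P₁ = e^(−E₁/kT) / Z = 0.014970/1.0150 = 0.0147.

0.0147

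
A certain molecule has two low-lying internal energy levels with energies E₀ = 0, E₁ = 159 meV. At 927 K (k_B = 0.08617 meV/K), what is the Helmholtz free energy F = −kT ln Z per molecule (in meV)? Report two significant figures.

-10 meV

k_BT = 0.08617 × 927 K = 79.88 meV.
Eᵢ/kT = 0, 1.990.
Z = Σ e^(−Eᵢ/kT) = e^(−0) + e^(−1.990) = 1.000 + 0.1367 = 1.137.
F = −kT ln Z = −79.88 × ln(1.137) = −79.88 × 0.1284 = -10 meV.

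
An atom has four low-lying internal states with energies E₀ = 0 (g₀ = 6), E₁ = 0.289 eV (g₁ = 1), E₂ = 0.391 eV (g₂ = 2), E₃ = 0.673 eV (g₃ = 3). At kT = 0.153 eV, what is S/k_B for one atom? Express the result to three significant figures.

1.98

Eᵢ/kT = 0, 1.8889, 2.5556, 4.3987.
Z = Σ gᵢe^(−Eᵢ/kT) = 6·e^(−0) + 1·e^(−1.8889) + 2·e^(−2.5556) + 3·e^(−4.3987) = 6.0000 + 0.15124 + 0.15529 + 0.036880 = 6.3434.
⟨E⟩ = Σ EᵢPᵢ = 0.020375 eV.
S/k_B = ln Z + ⟨E⟩/kT = ln(6.3434) + 0.020375/0.153 = 1.8474 + 0.13317 = 1.98.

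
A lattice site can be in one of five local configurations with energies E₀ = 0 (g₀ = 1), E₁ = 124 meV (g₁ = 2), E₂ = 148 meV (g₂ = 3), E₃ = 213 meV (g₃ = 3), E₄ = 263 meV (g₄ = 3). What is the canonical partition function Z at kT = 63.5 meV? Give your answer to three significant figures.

Z = 1.73

Eᵢ/kT = 0, 1.9528, 2.3307, 3.3543, 4.1417.
Z = Σ gᵢe^(−Eᵢ/kT) = 1·e^(−0) + 2·e^(−1.9528) + 3·e^(−2.3307) + 3·e^(−3.3543) + 3·e^(−4.1417) = 1.0000 + 0.28375 + 0.29168 + 0.10480 + 0.047687 = 1.7279.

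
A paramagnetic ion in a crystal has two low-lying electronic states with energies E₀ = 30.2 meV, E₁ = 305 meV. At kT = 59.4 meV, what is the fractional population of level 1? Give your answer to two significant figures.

0.0097

Eᵢ/kT = 0.5084, 5.135.
Z = Σ e^(−Eᵢ/kT) = e^(−0.5084) + e^(−5.135) = 0.6015 + 0.005887 = 0.6074.
P₁ = e^(−E₁/kT) / Z = 0.005887/0.6074 = 0.0097.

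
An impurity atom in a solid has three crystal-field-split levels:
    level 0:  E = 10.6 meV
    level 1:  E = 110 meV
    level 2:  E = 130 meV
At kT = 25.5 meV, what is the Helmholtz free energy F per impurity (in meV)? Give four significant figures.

9.858 meV

Eᵢ/kT = 0.415686, 4.31373, 5.09804.
Z = Σ e^(−Eᵢ/kT) = e^(−0.415686) + e^(−4.31373) + e^(−5.09804) = 0.659887 + 0.0133835 + 0.00610871 = 0.679379.
F = −kT ln Z = −25.5 × ln(0.679379) = −25.5 × -0.386576 = 9.858 meV.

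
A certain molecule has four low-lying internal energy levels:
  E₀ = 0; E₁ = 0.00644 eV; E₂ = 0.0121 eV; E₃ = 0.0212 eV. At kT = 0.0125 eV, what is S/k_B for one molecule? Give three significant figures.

1.23

Eᵢ/kT = 0, 0.51520, 0.96800, 1.6960.
Z = Σ e^(−Eᵢ/kT) = e^(−0) + e^(−0.51520) + e^(−0.96800) + e^(−1.6960) = 1.0000 + 0.59738 + 0.37984 + 0.18342 = 2.1606.
⟨E⟩ = Σ EᵢPᵢ = 0.0057075 eV.
S/k_B = ln Z + ⟨E⟩/kT = ln(2.1606) + 0.0057075/0.0125 = 0.77039 + 0.45660 = 1.23.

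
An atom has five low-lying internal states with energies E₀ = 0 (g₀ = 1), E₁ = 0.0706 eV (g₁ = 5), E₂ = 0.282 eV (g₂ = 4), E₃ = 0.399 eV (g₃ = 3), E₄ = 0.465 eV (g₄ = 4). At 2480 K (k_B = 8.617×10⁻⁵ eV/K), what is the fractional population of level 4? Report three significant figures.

k_BT = 8.617×10⁻⁵ × 2480 K = 0.21370 eV.
Eᵢ/kT = 0, 0.33037, 1.3196, 1.8671, 2.1759.
Z = Σ gᵢe^(−Eᵢ/kT) = 1·e^(−0) + 5·e^(−0.33037) + 4·e^(−1.3196) + 3·e^(−1.8671) + 4·e^(−2.1759) = 1.0000 + 3.5933 + 1.0690 + 0.46371 + 0.45402 = 6.5800.
P₄ = g₄ e^(−E₄/kT) / Z = 0.45402/6.5800 = 0.0690.

0.0690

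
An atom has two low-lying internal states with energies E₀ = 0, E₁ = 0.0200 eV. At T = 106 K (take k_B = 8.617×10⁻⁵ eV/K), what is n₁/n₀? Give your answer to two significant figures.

k_BT = 8.617×10⁻⁵ × 106 K = 0.009134 eV.
n₁/n₀ = exp[−(E₁−E₀)/kT] = exp(−(0.0200 eV)/(0.009134 eV)) = exp(-2.190) = 0.11.

0.11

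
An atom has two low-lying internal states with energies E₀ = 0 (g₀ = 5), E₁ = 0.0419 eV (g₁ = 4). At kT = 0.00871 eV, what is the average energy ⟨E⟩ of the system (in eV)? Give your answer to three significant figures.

Eᵢ/kT = 0, 4.8106.
Z = Σ gᵢe^(−Eᵢ/kT) = 5·e^(−0) + 4·e^(−4.8106) = 5.0000 + 0.032572 = 5.0326.
⟨E⟩ = Σ Eᵢ gᵢe^(−Eᵢ/kT) / Z = (0·5.0000 + 0.0419·0.032572) / 5.0326 = 0.000271 eV.

0.000271 eV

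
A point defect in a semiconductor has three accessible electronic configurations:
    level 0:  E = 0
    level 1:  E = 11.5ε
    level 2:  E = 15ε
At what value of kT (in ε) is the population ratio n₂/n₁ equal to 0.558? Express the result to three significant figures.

n₂/n₁ = exp[−(E₂−E₁)/kT] = 0.558.
⇒ (E₂−E₁)/kT = ln(1/0.558) = ln(1.7921) = 0.58339.
kT = 3.5ε / 0.58339 = 6.00 ε.

6.00 ε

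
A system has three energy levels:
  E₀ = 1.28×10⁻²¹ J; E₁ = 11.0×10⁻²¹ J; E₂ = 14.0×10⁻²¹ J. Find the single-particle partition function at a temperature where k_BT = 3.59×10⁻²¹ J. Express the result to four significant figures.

Z = 0.7670

Eᵢ/kT = 0.356546, 3.06407, 3.89972.
Z = Σ e^(−Eᵢ/kT) = e^(−0.356546) + e^(−3.06407) + e^(−3.89972) = 0.700090 + 0.0466973 + 0.0202476 = 0.767035.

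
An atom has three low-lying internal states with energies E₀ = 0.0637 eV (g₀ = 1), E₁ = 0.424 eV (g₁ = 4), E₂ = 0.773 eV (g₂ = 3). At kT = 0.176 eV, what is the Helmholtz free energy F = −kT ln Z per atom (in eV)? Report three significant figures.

-0.0157 eV

Eᵢ/kT = 0.36193, 2.4091, 4.3920.
Z = Σ gᵢe^(−Eᵢ/kT) = 1·e^(−0.36193) + 4·e^(−2.4091) + 3·e^(−4.3920) = 0.69633 + 0.35958 + 0.037128 = 1.0930.
F = −kT ln Z = −0.176 × ln(1.0930) = −0.176 × 0.088926 = -0.0157 eV.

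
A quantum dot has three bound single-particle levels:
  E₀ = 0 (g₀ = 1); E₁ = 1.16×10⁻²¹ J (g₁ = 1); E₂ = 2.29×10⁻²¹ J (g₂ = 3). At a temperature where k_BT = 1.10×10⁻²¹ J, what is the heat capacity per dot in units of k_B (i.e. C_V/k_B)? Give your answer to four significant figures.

Eᵢ/kT = 0, 1.05455, 2.08182.
Z = Σ gᵢe^(−Eᵢ/kT) = 1·e^(−0) + 1·e^(−1.05455) + 3·e^(−2.08182) = 1.00000 + 0.348349 + 0.374109 = 1.72246.
⟨E⟩ = 0.731973, ⟨E²⟩ = 1.41112.
C_V/k_B = (⟨E²⟩ − ⟨E⟩²)/(kT)² = (1.41112 − 0.535784)/1.21000 = 0.7234.

0.7234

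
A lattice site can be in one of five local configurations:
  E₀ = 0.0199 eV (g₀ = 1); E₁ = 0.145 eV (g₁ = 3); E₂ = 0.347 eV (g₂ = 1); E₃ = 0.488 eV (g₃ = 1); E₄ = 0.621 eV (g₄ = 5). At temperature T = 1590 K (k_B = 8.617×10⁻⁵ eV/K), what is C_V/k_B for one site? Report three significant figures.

k_BT = 8.617×10⁻⁵ × 1590 K = 0.13701 eV.
Eᵢ/kT = 0.14524, 1.0583, 2.5327, 3.5618, 4.5325.
Z = Σ gᵢe^(−Eᵢ/kT) = 1·e^(−0.14524) + 3·e^(−1.0583) + 1·e^(−2.5327) + 1·e^(−3.5618) + 5·e^(−4.5325) = 0.86481 + 1.0411 + 0.079444 + 0.028388 + 0.053769 = 2.0675.
⟨E⟩ = 0.11752 eV, ⟨E²⟩ = 0.028679 eV².
C_V/k_B = (⟨E²⟩ − ⟨E⟩²)/(kT)² = (0.028679 − 0.013811)/0.018772 = 0.792.

0.792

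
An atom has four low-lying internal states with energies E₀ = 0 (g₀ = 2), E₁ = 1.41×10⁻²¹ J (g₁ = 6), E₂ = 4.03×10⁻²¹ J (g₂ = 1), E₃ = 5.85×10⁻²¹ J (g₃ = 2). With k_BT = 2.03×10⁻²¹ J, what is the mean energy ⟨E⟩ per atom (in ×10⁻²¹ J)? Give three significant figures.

Eᵢ/kT = 0, 0.69458, 1.9852, 2.8818.
Z = Σ gᵢe^(−Eᵢ/kT) = 2·e^(−0) + 6·e^(−0.69458) + 1·e^(−1.9852) + 2·e^(−2.8818) = 2.0000 + 2.9957 + 0.13735 + 0.11207 = 5.2451.
⟨E⟩ = Σ Eᵢ gᵢe^(−Eᵢ/kT) / Z = (0·2.0000 + 1.41·2.9957 + 4.03·0.13735 + 5.85·0.11207) / 5.2451 = 1.04 ×10⁻²¹ J.

1.04 ×10⁻²¹ J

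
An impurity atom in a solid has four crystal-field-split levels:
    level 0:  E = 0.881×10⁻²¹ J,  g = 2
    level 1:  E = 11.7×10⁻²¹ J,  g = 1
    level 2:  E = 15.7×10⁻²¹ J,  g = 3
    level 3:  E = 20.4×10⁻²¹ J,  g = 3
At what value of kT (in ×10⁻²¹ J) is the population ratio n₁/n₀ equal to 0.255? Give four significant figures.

n₁/n₀ = (g₁/g₀) exp[−(E₁−E₀)/kT] = 0.255.
⇒ (E₁−E₀)/kT = ln((1/2)/0.255) = ln(1.96078) = 0.673342.
kT = 10.819 ×10⁻²¹ J / 0.673342 = 16.07 ×10⁻²¹ J.

16.07 ×10⁻²¹ J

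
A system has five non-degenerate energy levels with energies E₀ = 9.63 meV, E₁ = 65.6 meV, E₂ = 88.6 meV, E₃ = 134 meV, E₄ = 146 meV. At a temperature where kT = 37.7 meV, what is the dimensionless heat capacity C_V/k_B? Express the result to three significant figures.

Eᵢ/kT = 0.25544, 1.7401, 2.3501, 3.5544, 3.8727.
Z = Σ e^(−Eᵢ/kT) = e^(−0.25544) + e^(−1.7401) + e^(−2.3501) + e^(−3.5544) + e^(−3.8727) = 0.77458 + 0.17550 + 0.095360 + 0.028599 + 0.020802 = 1.0948.
⟨E⟩ = 31.321 meV, ⟨E²⟩ = 2313.3 meV².
C_V/k_B = (⟨E²⟩ − ⟨E⟩²)/(kT)² = (2313.3 − 981.01)/1421.3 = 0.937.

0.937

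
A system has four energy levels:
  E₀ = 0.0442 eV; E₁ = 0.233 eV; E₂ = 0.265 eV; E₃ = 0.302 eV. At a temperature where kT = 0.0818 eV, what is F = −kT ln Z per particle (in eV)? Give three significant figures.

0.0286 eV

Eᵢ/kT = 0.54034, 2.8484, 3.2396, 3.6919.
Z = Σ e^(−Eᵢ/kT) = e^(−0.54034) + e^(−2.8484) + e^(−3.2396) + e^(−3.6919) = 0.58255 + 0.057937 + 0.039180 + 0.024925 = 0.70459.
F = −kT ln Z = −0.0818 × ln(0.70459) = −0.0818 × -0.35014 = 0.0286 eV.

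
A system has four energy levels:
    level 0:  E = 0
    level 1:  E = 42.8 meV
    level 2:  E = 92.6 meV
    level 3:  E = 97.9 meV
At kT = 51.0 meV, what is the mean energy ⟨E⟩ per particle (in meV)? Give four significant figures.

Eᵢ/kT = 0, 0.839216, 1.81569, 1.91961.
Z = Σ e^(−Eᵢ/kT) = e^(−0) + e^(−0.839216) + e^(−1.81569) + e^(−1.91961) = 1.00000 + 0.432049 + 0.162726 + 0.146664 = 1.74144.
⟨E⟩ = Σ Eᵢ e^(−Eᵢ/kT) / Z = (0·1.00000 + 42.8·0.432049 + 92.6·0.162726 + 97.9·0.146664) / 1.74144 = 27.52 meV.

27.52 meV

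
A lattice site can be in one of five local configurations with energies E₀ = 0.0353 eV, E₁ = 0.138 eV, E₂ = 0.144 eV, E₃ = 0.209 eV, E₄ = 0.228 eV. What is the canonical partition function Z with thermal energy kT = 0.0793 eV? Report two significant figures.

Z = 1.1

Eᵢ/kT = 0.4451, 1.740, 1.816, 2.636, 2.875.
Z = Σ e^(−Eᵢ/kT) = e^(−0.4451) + e^(−1.740) + e^(−1.816) + e^(−2.636) + e^(−2.875) = 0.6408 + 0.1755 + 0.1627 + 0.07165 + 0.05642 = 1.107.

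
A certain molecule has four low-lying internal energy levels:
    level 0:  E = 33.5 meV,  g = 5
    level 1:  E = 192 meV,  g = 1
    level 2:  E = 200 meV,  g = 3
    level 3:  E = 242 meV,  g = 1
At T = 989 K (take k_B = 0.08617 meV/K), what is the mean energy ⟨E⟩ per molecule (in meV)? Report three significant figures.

53.5 meV

k_BT = 0.08617 × 989 K = 85.222 meV.
Eᵢ/kT = 0.39309, 2.2529, 2.3468, 2.8396.
Z = Σ gᵢe^(−Eᵢ/kT) = 5·e^(−0.39309) + 1·e^(−2.2529) + 3·e^(−2.3468) + 1·e^(−2.8396) = 3.3748 + 0.10509 + 0.28702 + 0.058449 = 3.8254.
⟨E⟩ = Σ Eᵢ gᵢe^(−Eᵢ/kT) / Z = (33.5·3.3748 + 192·0.10509 + 200·0.28702 + 242·0.058449) / 3.8254 = 53.5 meV.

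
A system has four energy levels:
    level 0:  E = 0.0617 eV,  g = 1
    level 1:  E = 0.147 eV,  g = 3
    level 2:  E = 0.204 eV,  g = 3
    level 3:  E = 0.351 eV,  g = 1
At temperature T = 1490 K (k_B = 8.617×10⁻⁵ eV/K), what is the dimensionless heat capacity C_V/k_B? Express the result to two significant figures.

0.25

k_BT = 8.617×10⁻⁵ × 1490 K = 0.1284 eV.
Eᵢ/kT = 0.4805, 1.145, 1.589, 2.734.
Z = Σ gᵢe^(−Eᵢ/kT) = 1·e^(−0.4805) + 3·e^(−1.145) + 3·e^(−1.589) + 1·e^(−2.734) = 0.6185 + 0.9547 + 0.6124 + 0.06496 = 2.251.
⟨E⟩ = 0.1449 eV, ⟨E²⟩ = 0.02509 eV².
C_V/k_B = (⟨E²⟩ − ⟨E⟩²)/(kT)² = (0.02509 − 0.02100)/0.01649 = 0.25.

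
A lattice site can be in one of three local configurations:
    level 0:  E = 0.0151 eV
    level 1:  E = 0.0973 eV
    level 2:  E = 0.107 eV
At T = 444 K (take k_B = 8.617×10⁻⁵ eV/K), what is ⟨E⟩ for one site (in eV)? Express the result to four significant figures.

0.02994 eV

k_BT = 8.617×10⁻⁵ × 444 K = 0.0382595 eV.
Eᵢ/kT = 0.394673, 2.54316, 2.79669.
Z = Σ e^(−Eᵢ/kT) = e^(−0.394673) + e^(−2.54316) + e^(−2.79669) = 0.673900 + 0.0786176 + 0.0610117 = 0.813529.
⟨E⟩ = Σ Eᵢ e^(−Eᵢ/kT) / Z = (0.0151·0.673900 + 0.0973·0.0786176 + 0.107·0.0610117) / 0.813529 = 0.02994 eV.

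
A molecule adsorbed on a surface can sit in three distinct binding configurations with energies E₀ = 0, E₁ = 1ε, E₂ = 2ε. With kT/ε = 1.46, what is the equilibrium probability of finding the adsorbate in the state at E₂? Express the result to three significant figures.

Eᵢ/kT = 0, 0.68493, 1.3699.
Z = Σ e^(−Eᵢ/kT) = e^(−0) + e^(−0.68493) + e^(−1.3699) = 1.0000 + 0.50413 + 0.25413 = 1.7583.
P₂ = e^(−E₂/kT) / Z = 0.25413/1.7583 = 0.145.

0.145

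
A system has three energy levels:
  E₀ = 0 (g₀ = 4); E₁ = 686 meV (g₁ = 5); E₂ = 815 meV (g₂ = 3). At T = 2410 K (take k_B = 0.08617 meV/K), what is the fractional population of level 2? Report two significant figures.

0.014

k_BT = 0.08617 × 2410 K = 207.7 meV.
Eᵢ/kT = 0, 3.303, 3.924.
Z = Σ gᵢe^(−Eᵢ/kT) = 4·e^(−0) + 5·e^(−3.303) + 3·e^(−3.924) = 4.000 + 0.1839 + 0.05929 = 4.243.
P₂ = g₂ e^(−E₂/kT) / Z = 0.05929/4.243 = 0.014.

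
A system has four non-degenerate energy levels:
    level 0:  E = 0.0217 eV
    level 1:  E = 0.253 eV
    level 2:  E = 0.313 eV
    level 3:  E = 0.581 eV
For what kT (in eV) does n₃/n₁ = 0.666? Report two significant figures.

0.81 eV

n₃/n₁ = exp[−(E₃−E₁)/kT] = 0.666.
⇒ (E₃−E₁)/kT = ln(1/0.666) = ln(1.502) = 0.4068.
kT = 0.328 eV / 0.4068 = 0.81 eV.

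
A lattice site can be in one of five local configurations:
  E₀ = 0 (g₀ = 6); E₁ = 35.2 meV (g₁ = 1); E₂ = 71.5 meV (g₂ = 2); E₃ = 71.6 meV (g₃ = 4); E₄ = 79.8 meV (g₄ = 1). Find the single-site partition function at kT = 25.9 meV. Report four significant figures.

Eᵢ/kT = 0, 1.35907, 2.76062, 2.76448, 3.08108.
Z = Σ gᵢe^(−Eᵢ/kT) = 6·e^(−0) + 1·e^(−1.35907) + 2·e^(−2.76062) + 4·e^(−2.76448) + 1·e^(−3.08108) = 6.00000 + 0.256900 + 0.126505 + 0.252035 + 0.0459096 = 6.68135.

Z = 6.681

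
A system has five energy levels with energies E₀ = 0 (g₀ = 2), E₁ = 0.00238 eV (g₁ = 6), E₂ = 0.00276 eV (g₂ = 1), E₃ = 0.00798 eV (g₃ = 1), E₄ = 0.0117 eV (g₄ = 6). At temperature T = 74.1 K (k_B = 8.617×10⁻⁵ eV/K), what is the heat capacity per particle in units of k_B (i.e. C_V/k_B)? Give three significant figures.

k_BT = 8.617×10⁻⁵ × 74.1 K = 0.0063852 eV.
Eᵢ/kT = 0, 0.37274, 0.43225, 1.2498, 1.8324.
Z = Σ gᵢe^(−Eᵢ/kT) = 2·e^(−0) + 6·e^(−0.37274) + 1·e^(−0.43225) + 1·e^(−1.2498) + 6·e^(−1.8324) = 2.0000 + 4.1331 + 0.64905 + 0.28656 + 0.96017 = 8.0289.
⟨E⟩ = 0.0031323 eV, ⟨E²⟩ = 0.000022175 eV².
C_V/k_B = (⟨E²⟩ − ⟨E⟩²)/(kT)² = (0.000022175 − 0.0000098113)/0.000040771 = 0.303.

0.303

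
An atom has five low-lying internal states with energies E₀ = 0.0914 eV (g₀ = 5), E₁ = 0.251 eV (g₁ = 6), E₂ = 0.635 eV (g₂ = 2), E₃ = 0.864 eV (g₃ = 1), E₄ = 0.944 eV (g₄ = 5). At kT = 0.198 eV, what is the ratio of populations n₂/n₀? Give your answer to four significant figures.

n₂/n₀ = (g₂/g₀) exp[−(E₂−E₀)/kT] = (2/5) × exp(−(0.5436 eV)/(0.198 eV)) = (2/5) × exp(-2.74545) = 0.02569.

0.02569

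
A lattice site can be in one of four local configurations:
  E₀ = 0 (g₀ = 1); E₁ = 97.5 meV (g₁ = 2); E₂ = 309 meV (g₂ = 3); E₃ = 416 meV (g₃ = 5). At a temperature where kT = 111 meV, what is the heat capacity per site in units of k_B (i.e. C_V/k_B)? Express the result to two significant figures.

Eᵢ/kT = 0, 0.8784, 2.784, 3.748.
Z = Σ gᵢe^(−Eᵢ/kT) = 1·e^(−0) + 2·e^(−0.8784) + 3·e^(−2.784) + 5·e^(−3.748) = 1.000 + 0.8309 + 0.1854 + 0.1178 = 2.134.
⟨E⟩ = 87.77 meV, ⟨E²⟩ = 21550 meV².
C_V/k_B = (⟨E²⟩ − ⟨E⟩²)/(kT)² = (21550 − 7704)/12320 = 1.1.

1.1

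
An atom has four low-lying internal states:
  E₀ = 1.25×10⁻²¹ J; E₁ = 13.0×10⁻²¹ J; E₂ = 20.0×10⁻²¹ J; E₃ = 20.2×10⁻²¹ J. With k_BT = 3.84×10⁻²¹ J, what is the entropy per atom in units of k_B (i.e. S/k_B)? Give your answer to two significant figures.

0.26

Eᵢ/kT = 0.3255, 3.385, 5.208, 5.260.
Z = Σ e^(−Eᵢ/kT) = e^(−0.3255) + e^(−3.385) + e^(−5.208) + e^(−5.260) = 0.7222 + 0.03388 + 0.005473 + 0.005195 = 0.7667.
⟨E⟩ = Σ EᵢPᵢ = 2.032 ×10⁻²¹ J.
S/k_B = ln Z + ⟨E⟩/kT = ln(0.7667) + 2.032/3.84 = -0.2657 + 0.5292 = 0.26.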